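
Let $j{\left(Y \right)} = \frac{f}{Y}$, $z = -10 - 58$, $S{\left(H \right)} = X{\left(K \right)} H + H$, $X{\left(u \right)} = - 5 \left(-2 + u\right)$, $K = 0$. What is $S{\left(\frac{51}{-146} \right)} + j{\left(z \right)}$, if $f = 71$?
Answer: $- \frac{24257}{4964} \approx -4.8866$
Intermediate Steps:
$X{\left(u \right)} = 10 - 5 u$
$S{\left(H \right)} = 11 H$ ($S{\left(H \right)} = \left(10 - 0\right) H + H = \left(10 + 0\right) H + H = 10 H + H = 11 H$)
$z = -68$ ($z = -10 - 58 = -68$)
$j{\left(Y \right)} = \frac{71}{Y}$
$S{\left(\frac{51}{-146} \right)} + j{\left(z \right)} = 11 \frac{51}{-146} + \frac{71}{-68} = 11 \cdot 51 \left(- \frac{1}{146}\right) + 71 \left(- \frac{1}{68}\right) = 11 \left(- \frac{51}{146}\right) - \frac{71}{68} = - \frac{561}{146} - \frac{71}{68} = - \frac{24257}{4964}$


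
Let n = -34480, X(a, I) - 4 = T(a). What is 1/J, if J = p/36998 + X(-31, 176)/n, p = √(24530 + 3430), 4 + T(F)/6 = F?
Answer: 607674470135720/1552986703609 - 5498228382400*√6990/1552986703609 ≈ 95.293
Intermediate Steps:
T(F) = -24 + 6*F
X(a, I) = -20 + 6*a (X(a, I) = 4 + (-24 + 6*a) = -20 + 6*a)
p = 2*√6990 (p = √27960 = 2*√6990 ≈ 167.21)
J = 103/17240 + √6990/18499 (J = (2*√6990)/36998 + (-20 + 6*(-31))/(-34480) = (2*√6990)*(1/36998) + (-20 - 186)*(-1/34480) = √6990/18499 - 206*(-1/34480) = √6990/18499 + 103/17240 = 103/17240 + √6990/18499 ≈ 0.010494)
1/J = 1/(103/17240 + √6990/18499)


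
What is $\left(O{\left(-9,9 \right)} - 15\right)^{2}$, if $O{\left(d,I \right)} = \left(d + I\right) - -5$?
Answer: $100$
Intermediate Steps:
$O{\left(d,I \right)} = 5 + I + d$ ($O{\left(d,I \right)} = \left(I + d\right) + 5 = 5 + I + d$)
$\left(O{\left(-9,9 \right)} - 15\right)^{2} = \left(\left(5 + 9 - 9\right) - 15\right)^{2} = \left(5 - 15\right)^{2} = \left(-10\right)^{2} = 100$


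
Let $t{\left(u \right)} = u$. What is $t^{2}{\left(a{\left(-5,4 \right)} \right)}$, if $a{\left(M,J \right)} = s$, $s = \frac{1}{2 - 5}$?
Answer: $\frac{1}{9} \approx 0.11111$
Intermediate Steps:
$s = - \frac{1}{3}$ ($s = \frac{1}{-3} = - \frac{1}{3} \approx -0.33333$)
$a{\left(M,J \right)} = - \frac{1}{3}$
$t^{2}{\left(a{\left(-5,4 \right)} \right)} = \left(- \frac{1}{3}\right)^{2} = \frac{1}{9}$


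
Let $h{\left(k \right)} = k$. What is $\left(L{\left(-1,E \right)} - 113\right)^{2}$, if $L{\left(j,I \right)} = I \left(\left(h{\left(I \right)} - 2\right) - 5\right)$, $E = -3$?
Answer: $6889$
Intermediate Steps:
$L{\left(j,I \right)} = I \left(-7 + I\right)$ ($L{\left(j,I \right)} = I \left(\left(I - 2\right) - 5\right) = I \left(\left(-2 + I\right) - 5\right) = I \left(-7 + I\right)$)
$\left(L{\left(-1,E \right)} - 113\right)^{2} = \left(- 3 \left(-7 - 3\right) - 113\right)^{2} = \left(\left(-3\right) \left(-10\right) - 113\right)^{2} = \left(30 - 113\right)^{2} = \left(-83\right)^{2} = 6889$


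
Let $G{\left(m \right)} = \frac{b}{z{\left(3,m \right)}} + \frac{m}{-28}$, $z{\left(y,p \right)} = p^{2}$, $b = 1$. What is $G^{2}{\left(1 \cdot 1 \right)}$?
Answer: $\frac{729}{784} \approx 0.92985$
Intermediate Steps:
$G{\left(m \right)} = \frac{1}{m^{2}} - \frac{m}{28}$ ($G{\left(m \right)} = 1 \frac{1}{m^{2}} + \frac{m}{-28} = 1 \frac{1}{m^{2}} + m \left(- \frac{1}{28}\right) = \frac{1}{m^{2}} - \frac{m}{28}$)
$G^{2}{\left(1 \cdot 1 \right)} = \left(\frac{1}{1^{2}} - \frac{1 \cdot 1}{28}\right)^{2} = \left(1^{-2} - \frac{1}{28}\right)^{2} = \left(1 - \frac{1}{28}\right)^{2} = \left(\frac{27}{28}\right)^{2} = \frac{729}{784}$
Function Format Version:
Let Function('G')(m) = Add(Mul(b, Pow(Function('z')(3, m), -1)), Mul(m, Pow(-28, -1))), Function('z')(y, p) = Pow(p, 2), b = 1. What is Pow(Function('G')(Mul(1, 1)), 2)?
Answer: Rational(729, 784) ≈ 0.92985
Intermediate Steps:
Function('G')(m) = Add(Pow(m, -2), Mul(Rational(-1, 28), m)) (Function('G')(m) = Add(Mul(1, Pow(Pow(m, 2), -1)), Mul(m, Pow(-28, -1))) = Add(Mul(1, Pow(m, -2)), Mul(m, Rational(-1, 28))) = Add(Pow(m, -2), Mul(Rational(-1, 28), m)))
Pow(Function('G')(Mul(1, 1)), 2) = Pow(Add(Pow(Mul(1, 1), -2), Mul(Rational(-1, 28), Mul(1, 1))), 2) = Pow(Add(Pow(1, -2), Mul(Rational(-1, 28), 1)), 2) = Pow(Add(1, Rational(-1, 28)), 2) = Pow(Rational(27, 28), 2) = Rational(729, 784)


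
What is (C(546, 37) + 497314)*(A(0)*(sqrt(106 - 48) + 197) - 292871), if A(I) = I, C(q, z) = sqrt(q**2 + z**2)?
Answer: -145648848494 - 292871*sqrt(299485) ≈ -1.4581e+11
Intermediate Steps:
(C(546, 37) + 497314)*(A(0)*(sqrt(106 - 48) + 197) - 292871) = (sqrt(546**2 + 37**2) + 497314)*(0*(sqrt(106 - 48) + 197) - 292871) = (sqrt(298116 + 1369) + 497314)*(0*(sqrt(58) + 197) - 292871) = (sqrt(299485) + 497314)*(0*(197 + sqrt(58)) - 292871) = (497314 + sqrt(299485))*(0 - 292871) = (497314 + sqrt(299485))*(-292871) = -145648848494 - 292871*sqrt(299485)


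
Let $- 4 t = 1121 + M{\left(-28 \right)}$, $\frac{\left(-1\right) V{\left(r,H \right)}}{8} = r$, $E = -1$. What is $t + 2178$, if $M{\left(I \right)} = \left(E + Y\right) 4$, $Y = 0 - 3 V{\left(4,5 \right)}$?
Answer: $\frac{7211}{4} \approx 1802.8$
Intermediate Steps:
$V{\left(r,H \right)} = - 8 r$
$Y = 96$ ($Y = 0 - 3 \left(\left(-8\right) 4\right) = 0 - -96 = 0 + 96 = 96$)
$M{\left(I \right)} = 380$ ($M{\left(I \right)} = \left(-1 + 96\right) 4 = 95 \cdot 4 = 380$)
$t = - \frac{1501}{4}$ ($t = - \frac{1121 + 380}{4} = \left(- \frac{1}{4}\right) 1501 = - \frac{1501}{4} \approx -375.25$)
$t + 2178 = - \frac{1501}{4} + 2178 = \frac{7211}{4}$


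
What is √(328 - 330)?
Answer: I*√2 ≈ 1.4142*I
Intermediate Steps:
√(328 - 330) = √(-2) = I*√2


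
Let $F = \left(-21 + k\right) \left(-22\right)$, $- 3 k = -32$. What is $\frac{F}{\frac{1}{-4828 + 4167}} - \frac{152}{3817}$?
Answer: $- \frac{1720711690}{11451} \approx -1.5027 \cdot 10^{5}$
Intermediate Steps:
$k = \frac{32}{3}$ ($k = \left(- \frac{1}{3}\right) \left(-32\right) = \frac{32}{3} \approx 10.667$)
$F = \frac{682}{3}$ ($F = \left(-21 + \frac{32}{3}\right) \left(-22\right) = \left(- \frac{31}{3}\right) \left(-22\right) = \frac{682}{3} \approx 227.33$)
$\frac{F}{\frac{1}{-4828 + 4167}} - \frac{152}{3817} = \frac{682}{3 \frac{1}{-4828 + 4167}} - \frac{152}{3817} = \frac{682}{3 \frac{1}{-661}} - \frac{152}{3817} = \frac{682}{3 \left(- \frac{1}{661}\right)} - \frac{152}{3817} = \frac{682}{3} \left(-661\right) - \frac{152}{3817} = - \frac{450802}{3} - \frac{152}{3817} = - \frac{1720711690}{11451}$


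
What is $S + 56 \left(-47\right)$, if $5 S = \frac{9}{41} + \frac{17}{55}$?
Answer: $- \frac{29674608}{11275} \approx -2631.9$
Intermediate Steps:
$S = \frac{1192}{11275}$ ($S = \frac{\frac{9}{41} + \frac{17}{55}}{5} = \frac{1}{5} \cdot \frac{1192}{2255} = \frac{1192}{11275} \approx 0.10572$)
$S + 56 \left(-47\right) = \frac{1192}{11275} + 56 \left(-47\right) = \frac{1192}{11275} - 2632 = - \frac{29674608}{11275}$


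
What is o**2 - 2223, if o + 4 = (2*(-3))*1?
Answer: -2123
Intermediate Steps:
o = -10 (o = -4 + (2*(-3))*1 = -4 - 6*1 = -4 - 6 = -10)
o**2 - 2223 = (-10)**2 - 2223 = 100 - 2223 = -2123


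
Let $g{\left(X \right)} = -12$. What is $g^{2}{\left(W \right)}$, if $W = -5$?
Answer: $144$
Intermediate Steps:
$g^{2}{\left(W \right)} = \left(-12\right)^{2} = 144$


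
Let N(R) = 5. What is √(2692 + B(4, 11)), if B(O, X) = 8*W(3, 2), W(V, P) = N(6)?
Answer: 2*√683 ≈ 52.269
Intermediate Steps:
W(V, P) = 5
B(O, X) = 40 (B(O, X) = 8*5 = 40)
√(2692 + B(4, 11)) = √(2692 + 40) = √2732 = 2*√683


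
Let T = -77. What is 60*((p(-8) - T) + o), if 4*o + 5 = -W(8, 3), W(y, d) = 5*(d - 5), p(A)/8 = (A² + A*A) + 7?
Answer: 69495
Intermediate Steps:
p(A) = 56 + 16*A² (p(A) = 8*((A² + A*A) + 7) = 8*((A² + A²) + 7) = 8*(2*A² + 7) = 8*(7 + 2*A²) = 56 + 16*A²)
W(y, d) = -25 + 5*d (W(y, d) = 5*(-5 + d) = -25 + 5*d)
o = 5/4 (o = -5/4 + (-(-25 + 5*3))/4 = -5/4 + (-(-25 + 15))/4 = -5/4 + (-1*(-10))/4 = -5/4 + (¼)*10 = -5/4 + 5/2 = 5/4 ≈ 1.2500)
60*((p(-8) - T) + o) = 60*(((56 + 16*(-8)²) - 1*(-77)) + 5/4) = 60*(((56 + 16*64) + 77) + 5/4) = 60*(((56 + 1024) + 77) + 5/4) = 60*((1080 + 77) + 5/4) = 60*(1157 + 5/4) = 60*(4633/4) = 69495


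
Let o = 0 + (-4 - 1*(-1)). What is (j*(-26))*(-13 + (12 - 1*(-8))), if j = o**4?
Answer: -14742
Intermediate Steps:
o = -3 (o = 0 + (-4 + 1) = 0 - 3 = -3)
j = 81 (j = (-3)**4 = 81)
(j*(-26))*(-13 + (12 - 1*(-8))) = (81*(-26))*(-13 + (12 - 1*(-8))) = -2106*(-13 + (12 + 8)) = -2106*(-13 + 20) = -2106*7 = -14742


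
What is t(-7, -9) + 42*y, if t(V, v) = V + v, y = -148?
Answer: -6232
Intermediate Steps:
t(-7, -9) + 42*y = (-7 - 9) + 42*(-148) = -16 - 6216 = -6232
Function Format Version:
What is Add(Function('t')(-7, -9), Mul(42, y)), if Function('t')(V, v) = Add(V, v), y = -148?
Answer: -6232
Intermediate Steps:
Add(Function('t')(-7, -9), Mul(42, y)) = Add(Add(-7, -9), Mul(42, -148)) = Add(-16, -6216) = -6232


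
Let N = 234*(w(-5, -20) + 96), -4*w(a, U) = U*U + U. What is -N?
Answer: -234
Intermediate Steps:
w(a, U) = -U/4 - U**2/4 (w(a, U) = -(U*U + U)/4 = -(U**2 + U)/4 = -(U + U**2)/4 = -U/4 - U**2/4)
N = 234 (N = 234*(-1/4*(-20)*(1 - 20) + 96) = 234*(-1/4*(-20)*(-19) + 96) = 234*(-95 + 96) = 234*1 = 234)
-N = -1*234 = -234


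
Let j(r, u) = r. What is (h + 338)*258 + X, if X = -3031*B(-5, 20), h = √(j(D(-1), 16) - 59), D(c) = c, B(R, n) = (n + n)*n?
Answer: -2337596 + 516*I*√15 ≈ -2.3376e+6 + 1998.5*I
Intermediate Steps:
B(R, n) = 2*n² (B(R, n) = (2*n)*n = 2*n²)
h = 2*I*√15 (h = √(-1 - 59) = √(-60) = 2*I*√15 ≈ 7.746*I)
X = -2424800 (X = -6062*20² = -6062*400 = -3031*800 = -2424800)
(h + 338)*258 + X = (2*I*√15 + 338)*258 - 2424800 = (338 + 2*I*√15)*258 - 2424800 = (87204 + 516*I*√15) - 2424800 = -2337596 + 516*I*√15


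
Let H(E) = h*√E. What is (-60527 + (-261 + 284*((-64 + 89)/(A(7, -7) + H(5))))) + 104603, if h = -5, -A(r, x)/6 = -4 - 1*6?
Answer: 6107325/139 + 1420*√5/139 ≈ 43960.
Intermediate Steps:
A(r, x) = 60 (A(r, x) = -6*(-4 - 1*6) = -6*(-4 - 6) = -6*(-10) = 60)
H(E) = -5*√E
(-60527 + (-261 + 284*((-64 + 89)/(A(7, -7) + H(5))))) + 104603 = (-60527 + (-261 + 284*((-64 + 89)/(60 - 5*√5)))) + 104603 = (-60527 + (-261 + 284*(25/(60 - 5*√5)))) + 104603 = (-60527 + (-261 + 7100/(60 - 5*√5))) + 104603 = (-60788 + 7100/(60 - 5*√5)) + 104603 = 43815 + 7100/(60 - 5*√5)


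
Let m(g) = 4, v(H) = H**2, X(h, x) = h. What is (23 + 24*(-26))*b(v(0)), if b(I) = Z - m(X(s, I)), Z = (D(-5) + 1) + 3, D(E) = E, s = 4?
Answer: 3005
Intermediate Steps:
Z = -1 (Z = (-5 + 1) + 3 = -4 + 3 = -1)
b(I) = -5 (b(I) = -1 - 1*4 = -1 - 4 = -5)
(23 + 24*(-26))*b(v(0)) = (23 + 24*(-26))*(-5) = (23 - 624)*(-5) = -601*(-5) = 3005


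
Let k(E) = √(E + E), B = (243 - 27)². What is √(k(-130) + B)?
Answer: √(46656 + 2*I*√65) ≈ 216.0 + 0.0373*I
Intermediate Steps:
B = 46656 (B = 216² = 46656)
k(E) = √2*√E (k(E) = √(2*E) = √2*√E)
√(k(-130) + B) = √(√2*√(-130) + 46656) = √(√2*(I*√130) + 46656) = √(2*I*√65 + 46656) = √(46656 + 2*I*√65)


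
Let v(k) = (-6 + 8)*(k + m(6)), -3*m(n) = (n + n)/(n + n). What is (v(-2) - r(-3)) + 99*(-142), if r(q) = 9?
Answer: -42215/3 ≈ -14072.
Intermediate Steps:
m(n) = -⅓ (m(n) = -(n + n)/(3*(n + n)) = -2*n/(3*(2*n)) = -2*n*1/(2*n)/3 = -⅓*1 = -⅓)
v(k) = -⅔ + 2*k (v(k) = (-6 + 8)*(k - ⅓) = 2*(-⅓ + k) = -⅔ + 2*k)
(v(-2) - r(-3)) + 99*(-142) = ((-⅔ + 2*(-2)) - 1*9) + 99*(-142) = ((-⅔ - 4) - 9) - 14058 = (-14/3 - 9) - 14058 = -41/3 - 14058 = -42215/3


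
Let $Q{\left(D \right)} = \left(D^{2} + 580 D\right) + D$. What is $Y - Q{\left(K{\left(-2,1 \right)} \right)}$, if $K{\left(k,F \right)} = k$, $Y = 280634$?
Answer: $281792$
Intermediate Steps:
$Q{\left(D \right)} = D^{2} + 581 D$
$Y - Q{\left(K{\left(-2,1 \right)} \right)} = 280634 - - 2 \left(581 - 2\right) = 280634 - \left(-2\right) 579 = 280634 - -1158 = 280634 + 1158 = 281792$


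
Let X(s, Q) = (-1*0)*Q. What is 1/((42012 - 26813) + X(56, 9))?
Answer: 1/15199 ≈ 6.5794e-5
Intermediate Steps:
X(s, Q) = 0 (X(s, Q) = 0*Q = 0)
1/((42012 - 26813) + X(56, 9)) = 1/((42012 - 26813) + 0) = 1/(15199 + 0) = 1/15199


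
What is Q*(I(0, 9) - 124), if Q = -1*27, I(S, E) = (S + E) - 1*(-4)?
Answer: 2997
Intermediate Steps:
I(S, E) = 4 + E + S (I(S, E) = (E + S) + 4 = 4 + E + S)
Q = -27
Q*(I(0, 9) - 124) = -27*((4 + 9 + 0) - 124) = -27*(13 - 124) = -27*(-111) = 2997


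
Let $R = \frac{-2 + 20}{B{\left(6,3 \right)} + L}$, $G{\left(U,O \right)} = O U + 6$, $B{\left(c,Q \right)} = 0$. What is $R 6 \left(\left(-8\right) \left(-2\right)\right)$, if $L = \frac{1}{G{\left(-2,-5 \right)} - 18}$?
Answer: $-3456$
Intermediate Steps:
$G{\left(U,O \right)} = 6 + O U$
$L = - \frac{1}{2}$ ($L = \frac{1}{\left(6 - -10\right) - 18} = \frac{1}{\left(6 + 10\right) - 18} = \frac{1}{16 - 18} = \frac{1}{-2} = - \frac{1}{2} \approx -0.5$)
$R = -36$ ($R = \frac{-2 + 20}{0 - \frac{1}{2}} = \frac{18}{- \frac{1}{2}} = 18 \left(-2\right) = -36$)
$R 6 \left(\left(-8\right) \left(-2\right)\right) = \left(-36\right) 6 \left(\left(-8\right) \left(-2\right)\right) = \left(-216\right) 16 = -3456$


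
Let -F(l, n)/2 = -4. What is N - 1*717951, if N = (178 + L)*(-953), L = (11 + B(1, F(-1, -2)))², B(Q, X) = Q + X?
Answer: -1268785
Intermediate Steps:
F(l, n) = 8 (F(l, n) = -2*(-4) = 8)
L = 400 (L = (11 + (1 + 8))² = (11 + 9)² = 20² = 400)
N = -550834 (N = (178 + 400)*(-953) = 578*(-953) = -550834)
N - 1*717951 = -550834 - 1*717951 = -550834 - 717951 = -1268785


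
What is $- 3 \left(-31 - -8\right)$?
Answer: $69$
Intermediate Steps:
$- 3 \left(-31 - -8\right) = - 3 \left(-31 + 8\right) = \left(-3\right) \left(-23\right) = 69$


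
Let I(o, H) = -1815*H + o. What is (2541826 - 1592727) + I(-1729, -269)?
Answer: 1435605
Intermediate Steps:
I(o, H) = o - 1815*H
(2541826 - 1592727) + I(-1729, -269) = (2541826 - 1592727) + (-1729 - 1815*(-269)) = 949099 + (-1729 + 488235) = 949099 + 486506 = 1435605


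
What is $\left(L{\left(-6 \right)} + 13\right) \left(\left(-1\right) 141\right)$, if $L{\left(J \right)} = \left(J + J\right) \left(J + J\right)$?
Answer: $-22137$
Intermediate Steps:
$L{\left(J \right)} = 4 J^{2}$ ($L{\left(J \right)} = 2 J 2 J = 4 J^{2}$)
$\left(L{\left(-6 \right)} + 13\right) \left(\left(-1\right) 141\right) = \left(4 \left(-6\right)^{2} + 13\right) \left(\left(-1\right) 141\right) = \left(4 \cdot 36 + 13\right) \left(-141\right) = \left(144 + 13\right) \left(-141\right) = 157 \left(-141\right) = -22137$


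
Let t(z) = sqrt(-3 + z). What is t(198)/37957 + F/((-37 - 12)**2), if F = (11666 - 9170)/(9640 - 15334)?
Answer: -32/175273 + sqrt(195)/37957 ≈ 0.00018532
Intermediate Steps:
F = -32/73 (F = 2496/(-5694) = 2496*(-1/5694) = -32/73 ≈ -0.43836)
t(198)/37957 + F/((-37 - 12)**2) = sqrt(-3 + 198)/37957 - 32/(73*(-37 - 12)**2) = sqrt(195)*(1/37957) - 32/(73*((-49)**2)) = sqrt(195)/37957 - 32/73/2401 = sqrt(195)/37957 - 32/73*1/2401 = sqrt(195)/37957 - 32/175273 = -32/175273 + sqrt(195)/37957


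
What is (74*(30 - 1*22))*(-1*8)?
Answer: -4736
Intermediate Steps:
(74*(30 - 1*22))*(-1*8) = (74*(30 - 22))*(-8) = (74*8)*(-8) = 592*(-8) = -4736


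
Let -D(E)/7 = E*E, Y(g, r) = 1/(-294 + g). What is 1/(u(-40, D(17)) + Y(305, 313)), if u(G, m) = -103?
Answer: -11/1132 ≈ -0.0097173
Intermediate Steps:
D(E) = -7*E² (D(E) = -7*E*E = -7*E²)
1/(u(-40, D(17)) + Y(305, 313)) = 1/(-103 + 1/(-294 + 305)) = 1/(-103 + 1/11) = 1/(-1132/11) = -11/1132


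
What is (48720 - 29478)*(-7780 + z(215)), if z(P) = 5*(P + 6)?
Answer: -128440350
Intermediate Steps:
z(P) = 30 + 5*P (z(P) = 5*(6 + P) = 30 + 5*P)
(48720 - 29478)*(-7780 + z(215)) = (48720 - 29478)*(-7780 + (30 + 5*215)) = 19242*(-7780 + (30 + 1075)) = 19242*(-7780 + 1105) = 19242*(-6675) = -128440350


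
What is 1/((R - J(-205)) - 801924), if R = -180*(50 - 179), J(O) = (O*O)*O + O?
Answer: 1/7836626 ≈ 1.2761e-7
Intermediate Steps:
J(O) = O + O**3 (J(O) = O**2*O + O = O**3 + O = O + O**3)
R = 23220 (R = -180*(-129) = 23220)
1/((R - J(-205)) - 801924) = 1/((23220 - (-205 + (-205)**3)) - 801924) = 1/((23220 - (-205 - 8615125)) - 801924) = 1/((23220 - 1*(-8615330)) - 801924) = 1/((23220 + 8615330) - 801924) = 1/(8638550 - 801924) = 1/7836626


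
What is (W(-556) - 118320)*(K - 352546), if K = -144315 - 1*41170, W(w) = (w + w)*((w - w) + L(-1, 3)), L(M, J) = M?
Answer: 63061537448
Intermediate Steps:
W(w) = -2*w (W(w) = (w + w)*((w - w) - 1) = (2*w)*(0 - 1) = (2*w)*(-1) = -2*w)
K = -185485 (K = -144315 - 41170 = -185485)
(W(-556) - 118320)*(K - 352546) = (-2*(-556) - 118320)*(-185485 - 352546) = (1112 - 118320)*(-538031) = -117208*(-538031) = 63061537448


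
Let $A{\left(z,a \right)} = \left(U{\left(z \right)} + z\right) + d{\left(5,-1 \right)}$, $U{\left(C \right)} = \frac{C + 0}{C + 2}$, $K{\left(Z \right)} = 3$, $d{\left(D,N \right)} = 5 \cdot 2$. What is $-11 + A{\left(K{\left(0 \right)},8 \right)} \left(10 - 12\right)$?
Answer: $- \frac{191}{5} \approx -38.2$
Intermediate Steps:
$d{\left(D,N \right)} = 10$
$U{\left(C \right)} = \frac{C}{2 + C}$
$A{\left(z,a \right)} = 10 + z + \frac{z}{2 + z}$ ($A{\left(z,a \right)} = \left(\frac{z}{2 + z} + z\right) + 10 = \left(z + \frac{z}{2 + z}\right) + 10 = 10 + z + \frac{z}{2 + z}$)
$-11 + A{\left(K{\left(0 \right)},8 \right)} \left(10 - 12\right) = -11 + \frac{3 + \left(2 + 3\right) \left(10 + 3\right)}{2 + 3} \left(10 - 12\right) = -11 + \frac{3 + 5 \cdot 13}{5} \left(10 - 12\right) = -11 + \frac{3 + 65}{5} \left(-2\right) = -11 + \frac{1}{5} \cdot 68 \left(-2\right) = -11 + \frac{68}{5} \left(-2\right) = -11 - \frac{136}{5} = - \frac{191}{5}$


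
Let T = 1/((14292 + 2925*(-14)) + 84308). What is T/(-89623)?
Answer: -1/5166765950 ≈ -1.9354e-10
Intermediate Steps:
T = 1/57650 (T = 1/((14292 - 40950) + 84308) = 1/(-26658 + 84308) = 1/57650 ≈ 1.7346e-5)
T/(-89623) = (1/57650)/(-89623) = (1/57650)*(-1/89623) = -1/5166765950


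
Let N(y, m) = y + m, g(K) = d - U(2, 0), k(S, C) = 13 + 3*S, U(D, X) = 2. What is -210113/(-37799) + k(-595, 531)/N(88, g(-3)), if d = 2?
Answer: -12122471/831578 ≈ -14.578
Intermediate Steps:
g(K) = 0 (g(K) = 2 - 1*2 = 2 - 2 = 0)
N(y, m) = m + y
-210113/(-37799) + k(-595, 531)/N(88, g(-3)) = -210113/(-37799) + (13 + 3*(-595))/(0 + 88) = -210113*(-1/37799) + (13 - 1785)/88 = 210113/37799 - 1772*1/88 = 210113/37799 - 443/22 = -12122471/831578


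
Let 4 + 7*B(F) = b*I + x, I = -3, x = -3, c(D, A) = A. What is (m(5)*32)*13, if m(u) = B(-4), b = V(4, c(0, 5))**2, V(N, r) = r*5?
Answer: -782912/7 ≈ -1.1184e+5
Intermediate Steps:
V(N, r) = 5*r
b = 625 (b = (5*5)**2 = 25**2 = 625)
B(F) = -1882/7 (B(F) = -4/7 + (625*(-3) - 3)/7 = -4/7 + (-1875 - 3)/7 = -4/7 + (1/7)*(-1878) = -4/7 - 1878/7 = -1882/7)
m(u) = -1882/7
(m(5)*32)*13 = -1882/7*32*13 = -60224/7*13 = -782912/7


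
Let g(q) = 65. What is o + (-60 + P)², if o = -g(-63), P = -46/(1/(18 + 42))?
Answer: 7952335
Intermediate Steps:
P = -2760 (P = -46/(1/60) = -46/1/60 = -46*60 = -2760)
o = -65 (o = -1*65 = -65)
o + (-60 + P)² = -65 + (-60 - 2760)² = -65 + (-2820)² = -65 + 7952400 = 7952335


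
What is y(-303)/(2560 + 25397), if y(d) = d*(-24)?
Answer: 2424/9319 ≈ 0.26011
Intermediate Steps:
y(d) = -24*d
y(-303)/(2560 + 25397) = (-24*(-303))/(2560 + 25397) = 7272/27957 = 7272*(1/27957) = 2424/9319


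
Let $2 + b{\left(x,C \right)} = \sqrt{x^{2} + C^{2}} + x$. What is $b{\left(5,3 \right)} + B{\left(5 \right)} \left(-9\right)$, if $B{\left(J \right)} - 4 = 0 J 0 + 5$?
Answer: $-78 + \sqrt{34} \approx -72.169$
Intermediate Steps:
$b{\left(x,C \right)} = -2 + x + \sqrt{C^{2} + x^{2}}$ ($b{\left(x,C \right)} = -2 + \left(\sqrt{x^{2} + C^{2}} + x\right) = -2 + \left(\sqrt{C^{2} + x^{2}} + x\right) = -2 + \left(x + \sqrt{C^{2} + x^{2}}\right) = -2 + x + \sqrt{C^{2} + x^{2}}$)
$B{\left(J \right)} = 9$ ($B{\left(J \right)} = 4 + \left(0 J 0 + 5\right) = 4 + \left(0 \cdot 0 + 5\right) = 4 + \left(0 + 5\right) = 4 + 5 = 9$)
$b{\left(5,3 \right)} + B{\left(5 \right)} \left(-9\right) = \left(-2 + 5 + \sqrt{3^{2} + 5^{2}}\right) + 9 \left(-9\right) = \left(-2 + 5 + \sqrt{9 + 25}\right) - 81 = \left(-2 + 5 + \sqrt{34}\right) - 81 = \left(3 + \sqrt{34}\right) - 81 = -78 + \sqrt{34}$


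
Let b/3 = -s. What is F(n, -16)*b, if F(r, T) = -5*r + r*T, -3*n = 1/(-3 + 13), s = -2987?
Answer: 62727/10 ≈ 6272.7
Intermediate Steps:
n = -1/30 (n = -1/(3*(-3 + 13)) = -⅓/10 = -⅓*⅒ = -1/30 ≈ -0.033333)
F(r, T) = -5*r + T*r
b = 8961 (b = 3*(-1*(-2987)) = 3*2987 = 8961)
F(n, -16)*b = -(-5 - 16)/30*8961 = -1/30*(-21)*8961 = (7/10)*8961 = 62727/10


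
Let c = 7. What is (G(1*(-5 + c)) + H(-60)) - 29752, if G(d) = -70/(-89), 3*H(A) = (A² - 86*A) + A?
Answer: -2389758/89 ≈ -26851.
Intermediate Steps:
H(A) = -85*A/3 + A²/3 (H(A) = ((A² - 86*A) + A)/3 = (A² - 85*A)/3 = -85*A/3 + A²/3)
G(d) = 70/89 (G(d) = -70*(-1/89) = 70/89)
(G(1*(-5 + c)) + H(-60)) - 29752 = (70/89 + (⅓)*(-60)*(-85 - 60)) - 29752 = (70/89 + (⅓)*(-60)*(-145)) - 29752 = (70/89 + 2900) - 29752 = 258170/89 - 29752 = -2389758/89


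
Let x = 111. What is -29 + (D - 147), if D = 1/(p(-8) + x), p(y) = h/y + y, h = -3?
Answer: -145544/827 ≈ -175.99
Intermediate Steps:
p(y) = y - 3/y (p(y) = -3/y + y = y - 3/y)
D = 8/827 (D = 1/((-8 - 3/(-8)) + 111) = 1/((-8 - 3*(-1/8)) + 111) = 1/((-8 + 3/8) + 111) = 1/(-61/8 + 111) = 1/(827/8) = 8/827 ≈ 0.0096735)
-29 + (D - 147) = -29 + (8/827 - 147) = -29 - 121561/827 = -145544/827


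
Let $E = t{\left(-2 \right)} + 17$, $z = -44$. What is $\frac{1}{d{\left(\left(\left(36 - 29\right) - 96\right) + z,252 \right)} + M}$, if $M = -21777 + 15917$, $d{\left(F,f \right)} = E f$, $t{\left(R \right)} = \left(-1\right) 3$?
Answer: $- \frac{1}{2332} \approx -0.00042882$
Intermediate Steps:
$t{\left(R \right)} = -3$
$E = 14$ ($E = -3 + 17 = 14$)
$d{\left(F,f \right)} = 14 f$
$M = -5860$
$\frac{1}{d{\left(\left(\left(36 - 29\right) - 96\right) + z,252 \right)} + M} = \frac{1}{14 \cdot 252 - 5860} = \frac{1}{3528 - 5860} = \frac{1}{-2332} = - \frac{1}{2332}$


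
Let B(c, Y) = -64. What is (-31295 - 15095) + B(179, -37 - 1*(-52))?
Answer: -46454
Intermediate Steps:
(-31295 - 15095) + B(179, -37 - 1*(-52)) = (-31295 - 15095) - 64 = -46390 - 64 = -46454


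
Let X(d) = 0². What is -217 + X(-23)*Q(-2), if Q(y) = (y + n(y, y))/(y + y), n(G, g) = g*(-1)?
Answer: -217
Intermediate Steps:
X(d) = 0
n(G, g) = -g
Q(y) = 0 (Q(y) = (y - y)/(y + y) = 0/((2*y)) = 0*(1/(2*y)) = 0)
-217 + X(-23)*Q(-2) = -217 + 0*0 = -217 + 0 = -217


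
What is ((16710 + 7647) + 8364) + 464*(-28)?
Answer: 19729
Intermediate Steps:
((16710 + 7647) + 8364) + 464*(-28) = (24357 + 8364) - 12992 = 32721 - 12992 = 19729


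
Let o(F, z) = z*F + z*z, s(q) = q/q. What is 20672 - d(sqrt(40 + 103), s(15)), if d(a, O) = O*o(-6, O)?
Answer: 20677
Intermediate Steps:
s(q) = 1
o(F, z) = z**2 + F*z (o(F, z) = F*z + z**2 = z**2 + F*z)
d(a, O) = O**2*(-6 + O) (d(a, O) = O*(O*(-6 + O)) = O**2*(-6 + O))
20672 - d(sqrt(40 + 103), s(15)) = 20672 - 1**2*(-6 + 1) = 20672 - (-5) = 20672 - 1*(-5) = 20672 + 5 = 20677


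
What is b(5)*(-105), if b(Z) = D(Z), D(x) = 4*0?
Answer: 0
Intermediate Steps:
D(x) = 0
b(Z) = 0
b(5)*(-105) = 0*(-105) = 0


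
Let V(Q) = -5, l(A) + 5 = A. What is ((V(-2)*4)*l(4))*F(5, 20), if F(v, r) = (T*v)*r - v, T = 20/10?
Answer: 3900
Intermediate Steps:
l(A) = -5 + A
T = 2 (T = 20*(⅒) = 2)
F(v, r) = -v + 2*r*v (F(v, r) = (2*v)*r - v = 2*r*v - v = -v + 2*r*v)
((V(-2)*4)*l(4))*F(5, 20) = ((-5*4)*(-5 + 4))*(5*(-1 + 2*20)) = (-20*(-1))*(5*(-1 + 40)) = 20*(5*39) = 20*195 = 3900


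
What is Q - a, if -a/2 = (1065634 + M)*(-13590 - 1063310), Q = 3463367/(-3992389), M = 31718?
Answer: -9435918528953589767/3992389 ≈ -2.3635e+12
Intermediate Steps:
Q = -3463367/3992389 (Q = 3463367*(-1/3992389) = -3463367/3992389 ≈ -0.86749)
a = 2363476737600 (a = -2*(1065634 + 31718)*(-13590 - 1063310) = -2194704*(-1076900) = -2*(-1181738368800) = 2363476737600)
Q - a = -3463367/3992389 - 1*2363476737600 = -3463367/3992389 - 2363476737600 = -9435918528953589767/3992389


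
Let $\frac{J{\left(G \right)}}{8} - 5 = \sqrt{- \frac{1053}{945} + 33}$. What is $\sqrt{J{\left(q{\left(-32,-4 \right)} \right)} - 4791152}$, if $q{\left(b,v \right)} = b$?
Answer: $\frac{2 \sqrt{-1467278050 + 420 \sqrt{1085}}}{35} \approx 2188.9 i$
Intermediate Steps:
$J{\left(G \right)} = 40 + \frac{48 \sqrt{1085}}{35}$ ($J{\left(G \right)} = 40 + 8 \sqrt{- \frac{1053}{945} + 33} = 40 + 8 \sqrt{\left(-1053\right) \frac{1}{945} + 33} = 40 + 8 \sqrt{- \frac{39}{35} + 33} = 40 + 8 \sqrt{\frac{1116}{35}} = 40 + 8 \frac{6 \sqrt{1085}}{35} = 40 + \frac{48 \sqrt{1085}}{35}$)
$\sqrt{J{\left(q{\left(-32,-4 \right)} \right)} - 4791152} = \sqrt{\left(40 + \frac{48 \sqrt{1085}}{35}\right) - 4791152} = \sqrt{-4791112 + \frac{48 \sqrt{1085}}{35}}$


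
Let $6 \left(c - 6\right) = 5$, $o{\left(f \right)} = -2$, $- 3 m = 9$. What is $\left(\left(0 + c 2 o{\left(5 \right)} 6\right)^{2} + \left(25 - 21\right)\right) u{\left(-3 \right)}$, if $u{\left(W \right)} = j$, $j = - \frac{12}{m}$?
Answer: $107600$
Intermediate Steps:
$m = -3$ ($m = \left(- \frac{1}{3}\right) 9 = -3$)
$j = 4$ ($j = - \frac{12}{-3} = \left(-12\right) \left(- \frac{1}{3}\right) = 4$)
$u{\left(W \right)} = 4$
$c = \frac{41}{6}$ ($c = 6 + \frac{1}{6} \cdot 5 = 6 + \frac{5}{6} = \frac{41}{6} \approx 6.8333$)
$\left(\left(0 + c 2 o{\left(5 \right)} 6\right)^{2} + \left(25 - 21\right)\right) u{\left(-3 \right)} = \left(\left(0 + \frac{41 \cdot 2 \left(-2\right) 6}{6}\right)^{2} + \left(25 - 21\right)\right) 4 = \left(\left(0 + \frac{41 \left(\left(-4\right) 6\right)}{6}\right)^{2} + 4\right) 4 = \left(\left(0 + \frac{41}{6} \left(-24\right)\right)^{2} + 4\right) 4 = \left(\left(0 - 164\right)^{2} + 4\right) 4 = \left(\left(-164\right)^{2} + 4\right) 4 = \left(26896 + 4\right) 4 = 26900 \cdot 4 = 107600$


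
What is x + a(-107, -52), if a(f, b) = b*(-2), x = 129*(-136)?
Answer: -17440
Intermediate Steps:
x = -17544
a(f, b) = -2*b
x + a(-107, -52) = -17544 - 2*(-52) = -17544 + 104 = -17440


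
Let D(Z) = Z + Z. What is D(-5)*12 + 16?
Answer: -104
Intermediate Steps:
D(Z) = 2*Z
D(-5)*12 + 16 = (2*(-5))*12 + 16 = -10*12 + 16 = -120 + 16 = -104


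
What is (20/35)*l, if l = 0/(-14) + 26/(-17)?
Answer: -104/119 ≈ -0.87395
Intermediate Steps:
l = -26/17 (l = 0*(-1/14) + 26*(-1/17) = 0 - 26/17 = -26/17 ≈ -1.5294)
(20/35)*l = (20/35)*(-26/17) = (20*(1/35))*(-26/17) = (4/7)*(-26/17) = -104/119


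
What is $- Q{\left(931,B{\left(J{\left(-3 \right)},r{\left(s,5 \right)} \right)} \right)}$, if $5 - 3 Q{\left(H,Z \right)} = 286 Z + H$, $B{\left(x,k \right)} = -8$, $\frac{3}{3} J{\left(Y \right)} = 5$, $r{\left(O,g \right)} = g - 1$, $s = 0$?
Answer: $-454$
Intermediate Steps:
$r{\left(O,g \right)} = -1 + g$ ($r{\left(O,g \right)} = g - 1 = -1 + g$)
$J{\left(Y \right)} = 5$
$Q{\left(H,Z \right)} = \frac{5}{3} - \frac{286 Z}{3} - \frac{H}{3}$ ($Q{\left(H,Z \right)} = \frac{5}{3} - \frac{286 Z + H}{3} = \frac{5}{3} - \frac{H + 286 Z}{3} = \frac{5}{3} - \left(\frac{H}{3} + \frac{286 Z}{3}\right) = \frac{5}{3} - \frac{286 Z}{3} - \frac{H}{3}$)
$- Q{\left(931,B{\left(J{\left(-3 \right)},r{\left(s,5 \right)} \right)} \right)} = - (\frac{5}{3} - - \frac{2288}{3} - \frac{931}{3}) = - (\frac{5}{3} + \frac{2288}{3} - \frac{931}{3}) = \left(-1\right) 454 = -454$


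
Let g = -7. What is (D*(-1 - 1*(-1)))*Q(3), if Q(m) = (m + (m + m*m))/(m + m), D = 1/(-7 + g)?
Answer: 0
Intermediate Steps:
D = -1/14 (D = 1/(-7 - 7) = 1/(-14) = -1/14 ≈ -0.071429)
Q(m) = (m² + 2*m)/(2*m) (Q(m) = (m + (m + m²))/((2*m)) = (m² + 2*m)*(1/(2*m)) = (m² + 2*m)/(2*m))
(D*(-1 - 1*(-1)))*Q(3) = (-(-1 - 1*(-1))/14)*(1 + (½)*3) = (-(-1 + 1)/14)*(1 + 3/2) = -1/14*0*(5/2) = 0*(5/2) = 0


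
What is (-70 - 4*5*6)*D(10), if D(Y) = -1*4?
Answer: 760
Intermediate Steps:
D(Y) = -4
(-70 - 4*5*6)*D(10) = (-70 - 4*5*6)*(-4) = (-70 - 20*6)*(-4) = (-70 - 120)*(-4) = -190*(-4) = 760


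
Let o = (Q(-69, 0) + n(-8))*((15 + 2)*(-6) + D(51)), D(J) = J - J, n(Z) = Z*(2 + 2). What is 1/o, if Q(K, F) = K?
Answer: 1/10302 ≈ 9.7068e-5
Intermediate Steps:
n(Z) = 4*Z (n(Z) = Z*4 = 4*Z)
D(J) = 0
o = 10302 (o = (-69 + 4*(-8))*((15 + 2)*(-6) + 0) = (-69 - 32)*(17*(-6) + 0) = -101*(-102 + 0) = -101*(-102) = 10302)
1/o = 1/10302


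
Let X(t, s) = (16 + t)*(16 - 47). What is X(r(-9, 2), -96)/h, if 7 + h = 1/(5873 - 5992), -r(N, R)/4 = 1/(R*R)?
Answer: 18445/278 ≈ 66.349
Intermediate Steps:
r(N, R) = -4/R²
X(t, s) = -496 - 31*t (X(t, s) = (16 + t)*(-31) = -496 - 31*t)
h = -834/119 (h = -7 + 1/(5873 - 5992) = -7 + 1/(-119) = -7 - 1/119 = -834/119 ≈ -7.0084)
X(r(-9, 2), -96)/h = (-496 - (-124)/2²)/(-834/119) = (-496 - (-124)/4)*(-119/834) = (-496 - 31*(-1))*(-119/834) = (-496 + 31)*(-119/834) = -465*(-119/834) = 18445/278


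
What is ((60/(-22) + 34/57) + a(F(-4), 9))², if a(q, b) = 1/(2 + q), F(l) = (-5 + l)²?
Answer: 12157488121/2708265681 ≈ 4.4890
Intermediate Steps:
((60/(-22) + 34/57) + a(F(-4), 9))² = ((60/(-22) + 34/57) + 1/(2 + (-5 - 4)²))² = ((60*(-1/22) + 34*(1/57)) + 1/(2 + (-9)²))² = ((-30/11 + 34/57) + 1/(2 + 81))² = (-1336/627 + 1/83)² = (-110261/52041)² = 12157488121/2708265681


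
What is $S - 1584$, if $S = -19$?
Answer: $-1603$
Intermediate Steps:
$S - 1584 = -19 - 1584 = -1603$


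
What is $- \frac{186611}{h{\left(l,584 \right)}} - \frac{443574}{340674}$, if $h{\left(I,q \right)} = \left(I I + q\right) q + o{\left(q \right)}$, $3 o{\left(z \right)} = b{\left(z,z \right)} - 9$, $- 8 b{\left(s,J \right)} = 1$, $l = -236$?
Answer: $- \frac{58570997932359}{44788433889053} \approx -1.3077$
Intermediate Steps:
$b{\left(s,J \right)} = - \frac{1}{8}$ ($b{\left(s,J \right)} = \left(- \frac{1}{8}\right) 1 = - \frac{1}{8}$)
$o{\left(z \right)} = - \frac{73}{24}$ ($o{\left(z \right)} = \frac{- \frac{1}{8} - 9}{3} = \frac{1}{3} \left(- \frac{73}{8}\right) = - \frac{73}{24}$)
$h{\left(I,q \right)} = - \frac{73}{24} + q \left(q + I^{2}\right)$ ($h{\left(I,q \right)} = \left(I I + q\right) q - \frac{73}{24} = \left(I^{2} + q\right) q - \frac{73}{24} = \left(q + I^{2}\right) q - \frac{73}{24} = q \left(q + I^{2}\right) - \frac{73}{24} = - \frac{73}{24} + q \left(q + I^{2}\right)$)
$- \frac{186611}{h{\left(l,584 \right)}} - \frac{443574}{340674} = - \frac{186611}{- \frac{73}{24} + 584^{2} + 584 \left(-236\right)^{2}} - \frac{443574}{340674} = - \frac{186611}{- \frac{73}{24} + 341056 + 584 \cdot 55696} - \frac{73929}{56779} = - \frac{186611}{- \frac{73}{24} + 341056 + 32526464} - \frac{73929}{56779} = - \frac{186611}{\frac{788820407}{24}} - \frac{73929}{56779} = \left(-186611\right) \frac{24}{788820407} - \frac{73929}{56779} = - \frac{4478664}{788820407} - \frac{73929}{56779} = - \frac{58570997932359}{44788433889053}$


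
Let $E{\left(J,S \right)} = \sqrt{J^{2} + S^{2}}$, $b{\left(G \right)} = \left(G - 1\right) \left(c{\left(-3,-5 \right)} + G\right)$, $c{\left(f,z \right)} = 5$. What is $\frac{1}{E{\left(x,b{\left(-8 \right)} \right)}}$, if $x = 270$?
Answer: $\frac{\sqrt{101}}{2727} \approx 0.0036853$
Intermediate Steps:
$b{\left(G \right)} = \left(-1 + G\right) \left(5 + G\right)$ ($b{\left(G \right)} = \left(G - 1\right) \left(5 + G\right) = \left(-1 + G\right) \left(5 + G\right)$)
$\frac{1}{E{\left(x,b{\left(-8 \right)} \right)}} = \frac{1}{\sqrt{270^{2} + \left(-5 + \left(-8\right)^{2} + 4 \left(-8\right)\right)^{2}}} = \frac{1}{\sqrt{72900 + \left(-5 + 64 - 32\right)^{2}}} = \frac{1}{\sqrt{72900 + 27^{2}}} = \frac{1}{\sqrt{72900 + 729}} = \frac{1}{\sqrt{73629}} = \frac{1}{27 \sqrt{101}} = \frac{\sqrt{101}}{2727}$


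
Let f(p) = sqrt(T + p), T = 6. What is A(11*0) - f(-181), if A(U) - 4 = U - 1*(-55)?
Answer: 59 - 5*I*sqrt(7) ≈ 59.0 - 13.229*I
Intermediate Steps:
A(U) = 59 + U (A(U) = 4 + (U - 1*(-55)) = 4 + (U + 55) = 4 + (55 + U) = 59 + U)
f(p) = sqrt(6 + p)
A(11*0) - f(-181) = (59 + 11*0) - sqrt(6 - 181) = (59 + 0) - sqrt(-175) = 59 - 5*I*sqrt(7)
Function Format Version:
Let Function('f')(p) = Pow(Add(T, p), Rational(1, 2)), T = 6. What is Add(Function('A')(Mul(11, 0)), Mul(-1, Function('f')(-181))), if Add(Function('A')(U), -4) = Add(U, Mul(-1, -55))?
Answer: Add(59, Mul(-5, I, Pow(7, Rational(1, 2)))) ≈ Add(59.000, Mul(-13.229, I))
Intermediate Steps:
Function('A')(U) = Add(59, U) (Function('A')(U) = Add(4, Add(U, Mul(-1, -55))) = Add(4, Add(U, 55)) = Add(4, Add(55, U)) = Add(59, U))
Function('f')(p) = Pow(Add(6, p), Rational(1, 2))
Add(Function('A')(Mul(11, 0)), Mul(-1, Function('f')(-181))) = Add(Add(59, Mul(11, 0)), Mul(-1, Pow(Add(6, -181), Rational(1, 2)))) = Add(Add(59, 0), Mul(-1, Pow(-175, Rational(1, 2)))) = Add(59, Mul(-1, Mul(5, I, Pow(7, Rational(1, 2))))) = Add(59, Mul(-5, I, Pow(7, Rational(1, 2))))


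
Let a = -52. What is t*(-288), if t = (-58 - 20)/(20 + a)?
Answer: -702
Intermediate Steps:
t = 39/16 (t = (-58 - 20)/(20 - 52) = -78/(-32) = -78*(-1/32) = 39/16 ≈ 2.4375)
t*(-288) = (39/16)*(-288) = -702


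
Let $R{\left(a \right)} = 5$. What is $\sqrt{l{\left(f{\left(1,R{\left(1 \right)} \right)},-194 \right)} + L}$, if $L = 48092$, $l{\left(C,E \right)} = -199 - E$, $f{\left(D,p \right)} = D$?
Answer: $3 \sqrt{5343} \approx 219.29$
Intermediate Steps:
$\sqrt{l{\left(f{\left(1,R{\left(1 \right)} \right)},-194 \right)} + L} = \sqrt{\left(-199 - -194\right) + 48092} = \sqrt{\left(-199 + 194\right) + 48092} = \sqrt{-5 + 48092} = \sqrt{48087} = 3 \sqrt{5343}$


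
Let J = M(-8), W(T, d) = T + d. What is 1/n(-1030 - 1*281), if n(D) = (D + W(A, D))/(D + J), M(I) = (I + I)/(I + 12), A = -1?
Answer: 1315/2623 ≈ 0.50133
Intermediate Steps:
M(I) = 2*I/(12 + I) (M(I) = (2*I)/(12 + I) = 2*I/(12 + I))
J = -4 (J = 2*(-8)/(12 - 8) = 2*(-8)/4 = 2*(-8)*(¼) = -4)
n(D) = (-1 + 2*D)/(-4 + D) (n(D) = (D + (-1 + D))/(D - 4) = (-1 + 2*D)/(-4 + D))
1/n(-1030 - 1*281) = 1/((-1 + 2*(-1030 - 1*281))/(-4 + (-1030 - 1*281))) = 1/((-1 + 2*(-1030 - 281))/(-4 + (-1030 - 281))) = 1/((-1 + 2*(-1311))/(-4 - 1311)) = 1/((-1 - 2622)/(-1315)) = 1/(-1/1315*(-2623)) = 1/(2623/1315) = 1315/2623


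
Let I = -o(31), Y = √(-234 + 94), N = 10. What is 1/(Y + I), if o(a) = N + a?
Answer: -41/1821 - 2*I*√35/1821 ≈ -0.022515 - 0.0064976*I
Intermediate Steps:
o(a) = 10 + a
Y = 2*I*√35 (Y = √(-140) = 2*I*√35 ≈ 11.832*I)
I = -41 (I = -(10 + 31) = -1*41 = -41)
1/(Y + I) = 1/(2*I*√35 - 41) = 1/(-41 + 2*I*√35)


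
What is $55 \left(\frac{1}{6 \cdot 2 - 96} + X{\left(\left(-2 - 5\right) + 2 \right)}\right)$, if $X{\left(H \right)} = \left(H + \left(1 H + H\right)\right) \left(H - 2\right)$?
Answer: $\frac{485045}{84} \approx 5774.3$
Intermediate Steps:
$X{\left(H \right)} = 3 H \left(-2 + H\right)$ ($X{\left(H \right)} = \left(H + \left(H + H\right)\right) \left(-2 + H\right) = \left(H + 2 H\right) \left(-2 + H\right) = 3 H \left(-2 + H\right)$)
$55 \left(\frac{1}{6 \cdot 2 - 96} + X{\left(\left(-2 - 5\right) + 2 \right)}\right) = 55 \left(\frac{1}{6 \cdot 2 - 96} + 3 \left(\left(-2 - 5\right) + 2\right) \left(-2 + \left(\left(-2 - 5\right) + 2\right)\right)\right) = 55 \left(\frac{1}{12 - 96} + 3 \left(-7 + 2\right) \left(-2 + \left(-7 + 2\right)\right)\right) = 55 \left(\frac{1}{-84} + 3 \left(-5\right) \left(-2 - 5\right)\right) = 55 \left(- \frac{1}{84} + 3 \left(-5\right) \left(-7\right)\right) = 55 \left(- \frac{1}{84} + 105\right) = 55 \cdot \frac{8819}{84} = \frac{485045}{84}$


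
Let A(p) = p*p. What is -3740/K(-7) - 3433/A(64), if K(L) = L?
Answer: 15295009/28672 ≈ 533.45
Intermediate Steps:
A(p) = p²
-3740/K(-7) - 3433/A(64) = -3740/(-7) - 3433/(64²) = -3740*(-⅐) - 3433/4096 = 3740/7 - 3433*1/4096 = 3740/7 - 3433/4096 = 15295009/28672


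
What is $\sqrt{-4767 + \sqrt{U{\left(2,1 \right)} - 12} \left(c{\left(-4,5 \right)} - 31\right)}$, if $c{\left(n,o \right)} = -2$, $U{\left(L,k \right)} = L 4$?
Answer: $\sqrt{-4767 - 66 i} \approx 0.478 - 69.045 i$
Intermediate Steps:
$U{\left(L,k \right)} = 4 L$
$\sqrt{-4767 + \sqrt{U{\left(2,1 \right)} - 12} \left(c{\left(-4,5 \right)} - 31\right)} = \sqrt{-4767 + \sqrt{4 \cdot 2 - 12} \left(-2 - 31\right)} = \sqrt{-4767 + \sqrt{8 - 12} \left(-33\right)} = \sqrt{-4767 + \sqrt{-4} \left(-33\right)} = \sqrt{-4767 + 2 i \left(-33\right)} = \sqrt{-4767 - 66 i}$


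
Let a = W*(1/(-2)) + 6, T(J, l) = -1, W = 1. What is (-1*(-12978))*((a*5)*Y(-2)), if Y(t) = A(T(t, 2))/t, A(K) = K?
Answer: 356895/2 ≈ 1.7845e+5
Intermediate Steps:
a = 11/2 (a = 1*(1/(-2)) + 6 = 1*(1*(-½)) + 6 = 1*(-½) + 6 = -½ + 6 = 11/2 ≈ 5.5000)
Y(t) = -1/t
(-1*(-12978))*((a*5)*Y(-2)) = (-1*(-12978))*(((11/2)*5)*(-1/(-2))) = 12978*(55*(-1*(-½))/2) = 12978*((55/2)*(½)) = 12978*(55/4) = 356895/2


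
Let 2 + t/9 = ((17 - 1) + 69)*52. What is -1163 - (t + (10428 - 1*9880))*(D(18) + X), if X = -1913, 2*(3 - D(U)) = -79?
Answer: 75398692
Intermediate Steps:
D(U) = 85/2 (D(U) = 3 - ½*(-79) = 3 + 79/2 = 85/2)
t = 39762 (t = -18 + 9*(((17 - 1) + 69)*52) = -18 + 9*((16 + 69)*52) = -18 + 9*(85*52) = -18 + 9*4420 = -18 + 39780 = 39762)
-1163 - (t + (10428 - 1*9880))*(D(18) + X) = -1163 - (39762 + (10428 - 1*9880))*(85/2 - 1913) = -1163 - (39762 + (10428 - 9880))*(-3741)/2 = -1163 - (39762 + 548)*(-3741)/2 = -1163 - 40310*(-3741)/2 = -1163 - 1*(-75399855) = -1163 + 75399855 = 75398692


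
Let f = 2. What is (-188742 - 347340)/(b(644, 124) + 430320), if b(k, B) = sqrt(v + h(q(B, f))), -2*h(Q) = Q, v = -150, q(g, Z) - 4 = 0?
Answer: -28835850780/23146912819 + 268041*I*sqrt(38)/46293825638 ≈ -1.2458 + 3.5692e-5*I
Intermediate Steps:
q(g, Z) = 4 (q(g, Z) = 4 + 0 = 4)
h(Q) = -Q/2
b(k, B) = 2*I*sqrt(38) (b(k, B) = sqrt(-150 - 1/2*4) = sqrt(-150 - 2) = sqrt(-152) = 2*I*sqrt(38))
(-188742 - 347340)/(b(644, 124) + 430320) = (-188742 - 347340)/(2*I*sqrt(38) + 430320) = -536082/(430320 + 2*I*sqrt(38))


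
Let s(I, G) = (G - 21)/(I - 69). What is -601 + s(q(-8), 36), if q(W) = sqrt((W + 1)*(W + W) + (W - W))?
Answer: -2795084/4649 - 60*sqrt(7)/4649 ≈ -601.26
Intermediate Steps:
q(W) = sqrt(2)*sqrt(W*(1 + W)) (q(W) = sqrt((1 + W)*(2*W) + 0) = sqrt(2*W*(1 + W) + 0) = sqrt(2*W*(1 + W)) = sqrt(2)*sqrt(W*(1 + W)))
s(I, G) = (-21 + G)/(-69 + I)
-601 + s(q(-8), 36) = -601 + (-21 + 36)/(-69 + sqrt(2)*sqrt(-8*(1 - 8))) = -601 + 15/(-69 + sqrt(2)*sqrt(-8*(-7))) = -601 + 15/(-69 + sqrt(2)*sqrt(56)) = -601 + 15/(-69 + sqrt(2)*(2*sqrt(14))) = -601 + 15/(-69 + 4*sqrt(7))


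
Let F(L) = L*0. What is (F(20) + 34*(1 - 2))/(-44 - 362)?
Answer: 17/203 ≈ 0.083744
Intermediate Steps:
F(L) = 0
(F(20) + 34*(1 - 2))/(-44 - 362) = (0 + 34*(1 - 2))/(-44 - 362) = (0 + 34*(-1))/(-406) = (0 - 34)*(-1/406) = -34*(-1/406) = 17/203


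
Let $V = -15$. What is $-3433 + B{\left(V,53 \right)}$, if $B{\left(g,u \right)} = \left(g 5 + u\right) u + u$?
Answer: $-4546$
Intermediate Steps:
$B{\left(g,u \right)} = u + u \left(u + 5 g\right)$ ($B{\left(g,u \right)} = \left(5 g + u\right) u + u = \left(u + 5 g\right) u + u = u \left(u + 5 g\right) + u = u + u \left(u + 5 g\right)$)
$-3433 + B{\left(V,53 \right)} = -3433 + 53 \left(1 + 53 + 5 \left(-15\right)\right) = -3433 + 53 \left(1 + 53 - 75\right) = -3433 + 53 \left(-21\right) = -3433 - 1113 = -4546$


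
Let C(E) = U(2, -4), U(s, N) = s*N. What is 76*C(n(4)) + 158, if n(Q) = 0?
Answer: -450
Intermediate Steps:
U(s, N) = N*s
C(E) = -8 (C(E) = -4*2 = -8)
76*C(n(4)) + 158 = 76*(-8) + 158 = -608 + 158 = -450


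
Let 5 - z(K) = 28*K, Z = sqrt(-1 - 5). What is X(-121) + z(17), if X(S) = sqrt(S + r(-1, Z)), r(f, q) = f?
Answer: -471 + I*sqrt(122) ≈ -471.0 + 11.045*I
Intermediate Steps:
Z = I*sqrt(6) (Z = sqrt(-6) = I*sqrt(6) ≈ 2.4495*I)
z(K) = 5 - 28*K
X(S) = sqrt(-1 + S) (X(S) = sqrt(S - 1) = sqrt(-1 + S))
X(-121) + z(17) = sqrt(-1 - 121) + (5 - 28*17) = sqrt(-122) + (5 - 476) = I*sqrt(122) - 471 = -471 + I*sqrt(122)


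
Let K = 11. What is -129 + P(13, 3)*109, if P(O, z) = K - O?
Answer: -347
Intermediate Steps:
P(O, z) = 11 - O
-129 + P(13, 3)*109 = -129 + (11 - 1*13)*109 = -129 + (11 - 13)*109 = -129 - 2*109 = -129 - 218 = -347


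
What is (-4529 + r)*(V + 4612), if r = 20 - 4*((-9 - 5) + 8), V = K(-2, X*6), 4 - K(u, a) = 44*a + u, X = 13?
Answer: -5319210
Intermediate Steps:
K(u, a) = 4 - u - 44*a (K(u, a) = 4 - (44*a + u) = 4 - (u + 44*a) = 4 + (-u - 44*a) = 4 - u - 44*a)
V = -3426 (V = 4 - 1*(-2) - 572*6 = 4 + 2 - 44*78 = 4 + 2 - 3432 = -3426)
r = 44 (r = 20 - 4*(-14 + 8) = 20 - 4*(-6) = 20 + 24 = 44)
(-4529 + r)*(V + 4612) = (-4529 + 44)*(-3426 + 4612) = -4485*1186 = -5319210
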